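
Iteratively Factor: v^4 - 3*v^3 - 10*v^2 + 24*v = (v)*(v^3 - 3*v^2 - 10*v + 24) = v*(v - 2)*(v^2 - v - 12) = v*(v - 4)*(v - 2)*(v + 3)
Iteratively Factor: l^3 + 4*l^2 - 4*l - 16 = (l - 2)*(l^2 + 6*l + 8) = (l - 2)*(l + 4)*(l + 2)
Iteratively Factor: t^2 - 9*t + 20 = (t - 4)*(t - 5)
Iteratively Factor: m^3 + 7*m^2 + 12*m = (m)*(m^2 + 7*m + 12) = m*(m + 3)*(m + 4)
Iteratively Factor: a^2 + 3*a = (a + 3)*(a)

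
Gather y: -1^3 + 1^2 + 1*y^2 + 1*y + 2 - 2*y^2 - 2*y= -y^2 - y + 2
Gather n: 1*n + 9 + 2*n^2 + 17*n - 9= 2*n^2 + 18*n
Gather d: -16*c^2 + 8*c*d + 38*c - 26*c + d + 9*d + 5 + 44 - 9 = -16*c^2 + 12*c + d*(8*c + 10) + 40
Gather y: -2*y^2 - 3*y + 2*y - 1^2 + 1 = -2*y^2 - y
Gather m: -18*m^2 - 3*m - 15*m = -18*m^2 - 18*m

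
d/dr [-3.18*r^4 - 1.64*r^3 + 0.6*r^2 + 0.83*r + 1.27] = -12.72*r^3 - 4.92*r^2 + 1.2*r + 0.83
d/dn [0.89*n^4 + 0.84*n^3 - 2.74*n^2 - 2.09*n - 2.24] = 3.56*n^3 + 2.52*n^2 - 5.48*n - 2.09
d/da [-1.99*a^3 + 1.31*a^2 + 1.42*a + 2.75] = -5.97*a^2 + 2.62*a + 1.42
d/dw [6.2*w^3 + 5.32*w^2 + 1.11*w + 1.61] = 18.6*w^2 + 10.64*w + 1.11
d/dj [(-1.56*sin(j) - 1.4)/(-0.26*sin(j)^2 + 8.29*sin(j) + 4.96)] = (-0.4056*sin(j)^2 - 0.728*sin(j) + 3.8684)*cos(j)/(0.0676*sin(j)^4 - 4.3108*sin(j)^3 + 66.1449*sin(j)^2 + 82.2368*sin(j) + 24.6016)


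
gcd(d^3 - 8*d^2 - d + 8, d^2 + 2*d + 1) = d + 1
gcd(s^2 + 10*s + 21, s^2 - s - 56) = s + 7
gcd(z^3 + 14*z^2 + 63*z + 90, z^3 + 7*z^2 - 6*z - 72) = z + 6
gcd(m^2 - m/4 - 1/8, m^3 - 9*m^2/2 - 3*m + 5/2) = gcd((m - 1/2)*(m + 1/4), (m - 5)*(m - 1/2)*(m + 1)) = m - 1/2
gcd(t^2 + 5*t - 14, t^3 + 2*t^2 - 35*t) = t + 7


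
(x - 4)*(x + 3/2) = x^2 - 5*x/2 - 6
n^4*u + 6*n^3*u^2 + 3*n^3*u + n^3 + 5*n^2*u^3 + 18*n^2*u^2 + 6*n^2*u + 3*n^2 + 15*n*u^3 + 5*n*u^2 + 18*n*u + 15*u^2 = (n + 3)*(n + u)*(n + 5*u)*(n*u + 1)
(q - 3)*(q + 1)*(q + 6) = q^3 + 4*q^2 - 15*q - 18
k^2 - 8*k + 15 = (k - 5)*(k - 3)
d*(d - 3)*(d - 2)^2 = d^4 - 7*d^3 + 16*d^2 - 12*d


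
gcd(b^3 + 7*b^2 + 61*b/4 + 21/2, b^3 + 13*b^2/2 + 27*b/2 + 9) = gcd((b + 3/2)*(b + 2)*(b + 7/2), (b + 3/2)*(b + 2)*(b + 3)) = b^2 + 7*b/2 + 3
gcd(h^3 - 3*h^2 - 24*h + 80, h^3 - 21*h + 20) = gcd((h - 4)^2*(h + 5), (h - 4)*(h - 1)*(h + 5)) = h^2 + h - 20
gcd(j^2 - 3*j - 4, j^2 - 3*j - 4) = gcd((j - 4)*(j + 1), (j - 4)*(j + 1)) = j^2 - 3*j - 4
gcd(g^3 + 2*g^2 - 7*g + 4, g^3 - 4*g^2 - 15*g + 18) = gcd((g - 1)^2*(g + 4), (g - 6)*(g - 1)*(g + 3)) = g - 1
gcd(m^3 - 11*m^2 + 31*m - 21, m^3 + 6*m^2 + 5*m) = 1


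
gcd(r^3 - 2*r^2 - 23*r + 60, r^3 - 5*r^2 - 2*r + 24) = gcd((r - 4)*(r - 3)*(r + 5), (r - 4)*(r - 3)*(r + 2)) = r^2 - 7*r + 12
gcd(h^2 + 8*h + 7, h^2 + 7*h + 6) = h + 1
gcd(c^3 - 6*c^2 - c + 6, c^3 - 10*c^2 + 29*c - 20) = c - 1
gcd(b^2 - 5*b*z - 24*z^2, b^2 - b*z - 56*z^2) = -b + 8*z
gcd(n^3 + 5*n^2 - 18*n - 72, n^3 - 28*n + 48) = n^2 + 2*n - 24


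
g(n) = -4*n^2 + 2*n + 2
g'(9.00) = -70.00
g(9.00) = -304.00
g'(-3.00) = 26.00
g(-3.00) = -40.00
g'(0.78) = -4.24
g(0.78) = 1.13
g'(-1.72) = 15.76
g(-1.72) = -13.27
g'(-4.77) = 40.16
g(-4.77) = -98.55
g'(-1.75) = 16.00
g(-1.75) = -13.75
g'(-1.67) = 15.36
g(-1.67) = -12.50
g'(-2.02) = 18.16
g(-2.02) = -18.36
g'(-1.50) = 14.00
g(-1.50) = -10.00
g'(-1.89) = 17.12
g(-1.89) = -16.07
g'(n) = 2 - 8*n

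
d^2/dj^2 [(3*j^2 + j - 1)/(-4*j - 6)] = -17/(8*j^3 + 36*j^2 + 54*j + 27)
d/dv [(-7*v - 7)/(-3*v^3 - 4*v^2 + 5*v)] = 7*(-6*v^3 - 13*v^2 - 8*v + 5)/(v^2*(9*v^4 + 24*v^3 - 14*v^2 - 40*v + 25))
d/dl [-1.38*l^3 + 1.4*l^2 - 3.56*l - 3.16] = -4.14*l^2 + 2.8*l - 3.56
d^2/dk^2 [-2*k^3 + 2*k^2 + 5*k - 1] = 4 - 12*k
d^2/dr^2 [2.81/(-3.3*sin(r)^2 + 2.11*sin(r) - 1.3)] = (122.4036*sin(r)^4 - 58.69809*sin(r)^3 - 219.314599*sin(r)^2 + 125.10401*sin(r) - 0.911001999999988)/(3.3*sin(r)^2 - 2.11*sin(r) + 1.3)^3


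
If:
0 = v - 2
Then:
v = 2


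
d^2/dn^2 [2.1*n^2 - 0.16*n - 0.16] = 4.20000000000000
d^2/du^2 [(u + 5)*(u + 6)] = 2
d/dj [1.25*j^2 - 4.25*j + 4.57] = 2.5*j - 4.25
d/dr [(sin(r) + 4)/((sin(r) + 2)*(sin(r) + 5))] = (-8*sin(r) + cos(r)^2 - 19)*cos(r)/((sin(r) + 2)^2*(sin(r) + 5)^2)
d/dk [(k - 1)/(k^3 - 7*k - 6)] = (k^3 - 7*k - (k - 1)*(3*k^2 - 7) - 6)/(-k^3 + 7*k + 6)^2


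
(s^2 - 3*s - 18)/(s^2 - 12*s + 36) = (s + 3)/(s - 6)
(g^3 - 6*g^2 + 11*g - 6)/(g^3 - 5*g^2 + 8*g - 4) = (g - 3)/(g - 2)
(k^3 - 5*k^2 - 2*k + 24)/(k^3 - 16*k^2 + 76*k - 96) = (k^3 - 5*k^2 - 2*k + 24)/(k^3 - 16*k^2 + 76*k - 96)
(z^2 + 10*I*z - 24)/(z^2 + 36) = (z + 4*I)/(z - 6*I)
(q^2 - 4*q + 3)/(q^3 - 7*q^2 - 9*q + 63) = (q - 1)/(q^2 - 4*q - 21)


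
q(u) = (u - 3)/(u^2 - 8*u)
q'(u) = (8 - 2*u)*(u - 3)/(u^2 - 8*u)^2 + 1/(u^2 - 8*u) = (-u^2 + 6*u - 24)/(u^2*(u^2 - 16*u + 64))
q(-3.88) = -0.15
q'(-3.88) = -0.03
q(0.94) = 0.31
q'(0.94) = -0.44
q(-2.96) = -0.18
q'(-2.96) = -0.05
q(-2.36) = -0.22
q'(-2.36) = -0.07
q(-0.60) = -0.70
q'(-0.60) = -1.05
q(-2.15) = -0.24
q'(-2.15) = -0.09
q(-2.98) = -0.18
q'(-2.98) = -0.05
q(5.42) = -0.17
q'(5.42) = -0.11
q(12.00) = 0.19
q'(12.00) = -0.04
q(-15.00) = -0.05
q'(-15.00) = 0.00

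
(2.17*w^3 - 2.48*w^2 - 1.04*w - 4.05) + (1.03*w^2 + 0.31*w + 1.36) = 2.17*w^3 - 1.45*w^2 - 0.73*w - 2.69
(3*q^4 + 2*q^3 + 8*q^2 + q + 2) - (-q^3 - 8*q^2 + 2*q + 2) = 3*q^4 + 3*q^3 + 16*q^2 - q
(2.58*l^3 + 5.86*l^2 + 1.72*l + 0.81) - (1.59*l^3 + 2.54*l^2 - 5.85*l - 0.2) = 0.99*l^3 + 3.32*l^2 + 7.57*l + 1.01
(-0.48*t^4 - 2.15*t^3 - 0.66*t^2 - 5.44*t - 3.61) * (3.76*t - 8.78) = -1.8048*t^5 - 3.8696*t^4 + 16.3954*t^3 - 14.6596*t^2 + 34.1896*t + 31.6958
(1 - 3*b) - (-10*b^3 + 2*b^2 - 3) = 10*b^3 - 2*b^2 - 3*b + 4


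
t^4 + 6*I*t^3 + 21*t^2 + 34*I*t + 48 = (t - 3*I)*(t - I)*(t + 2*I)*(t + 8*I)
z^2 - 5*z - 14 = (z - 7)*(z + 2)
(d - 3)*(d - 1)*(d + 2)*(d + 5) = d^4 + 3*d^3 - 15*d^2 - 19*d + 30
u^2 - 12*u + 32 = (u - 8)*(u - 4)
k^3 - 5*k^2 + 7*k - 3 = (k - 3)*(k - 1)^2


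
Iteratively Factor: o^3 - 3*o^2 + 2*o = (o - 1)*(o^2 - 2*o) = (o - 2)*(o - 1)*(o)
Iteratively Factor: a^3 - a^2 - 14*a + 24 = (a - 2)*(a^2 + a - 12) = (a - 2)*(a + 4)*(a - 3)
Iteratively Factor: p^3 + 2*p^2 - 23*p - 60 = (p + 3)*(p^2 - p - 20) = (p - 5)*(p + 3)*(p + 4)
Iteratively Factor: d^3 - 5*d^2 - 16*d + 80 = (d - 4)*(d^2 - d - 20) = (d - 4)*(d + 4)*(d - 5)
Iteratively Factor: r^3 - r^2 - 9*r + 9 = (r - 1)*(r^2 - 9) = (r - 3)*(r - 1)*(r + 3)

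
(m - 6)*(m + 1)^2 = m^3 - 4*m^2 - 11*m - 6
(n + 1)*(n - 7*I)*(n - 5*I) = n^3 + n^2 - 12*I*n^2 - 35*n - 12*I*n - 35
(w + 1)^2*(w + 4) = w^3 + 6*w^2 + 9*w + 4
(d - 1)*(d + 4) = d^2 + 3*d - 4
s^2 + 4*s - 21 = (s - 3)*(s + 7)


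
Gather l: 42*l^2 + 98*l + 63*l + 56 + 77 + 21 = 42*l^2 + 161*l + 154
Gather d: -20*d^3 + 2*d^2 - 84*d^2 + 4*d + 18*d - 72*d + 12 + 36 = -20*d^3 - 82*d^2 - 50*d + 48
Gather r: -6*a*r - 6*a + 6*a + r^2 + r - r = -6*a*r + r^2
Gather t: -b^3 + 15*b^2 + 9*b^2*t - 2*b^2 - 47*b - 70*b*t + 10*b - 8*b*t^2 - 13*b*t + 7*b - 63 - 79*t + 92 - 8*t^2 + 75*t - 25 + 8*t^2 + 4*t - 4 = -b^3 + 13*b^2 - 8*b*t^2 - 30*b + t*(9*b^2 - 83*b)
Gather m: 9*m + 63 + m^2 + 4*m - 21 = m^2 + 13*m + 42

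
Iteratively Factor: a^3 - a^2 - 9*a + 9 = (a + 3)*(a^2 - 4*a + 3) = (a - 1)*(a + 3)*(a - 3)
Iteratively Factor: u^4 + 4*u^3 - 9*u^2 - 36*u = (u + 3)*(u^3 + u^2 - 12*u) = u*(u + 3)*(u^2 + u - 12) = u*(u + 3)*(u + 4)*(u - 3)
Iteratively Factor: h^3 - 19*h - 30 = (h + 3)*(h^2 - 3*h - 10) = (h + 2)*(h + 3)*(h - 5)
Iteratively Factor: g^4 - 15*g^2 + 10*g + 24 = (g + 4)*(g^3 - 4*g^2 + g + 6) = (g - 2)*(g + 4)*(g^2 - 2*g - 3) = (g - 3)*(g - 2)*(g + 4)*(g + 1)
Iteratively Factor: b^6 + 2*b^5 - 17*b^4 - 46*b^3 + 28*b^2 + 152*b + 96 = (b - 4)*(b^5 + 6*b^4 + 7*b^3 - 18*b^2 - 44*b - 24) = (b - 4)*(b - 2)*(b^4 + 8*b^3 + 23*b^2 + 28*b + 12) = (b - 4)*(b - 2)*(b + 1)*(b^3 + 7*b^2 + 16*b + 12) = (b - 4)*(b - 2)*(b + 1)*(b + 2)*(b^2 + 5*b + 6) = (b - 4)*(b - 2)*(b + 1)*(b + 2)*(b + 3)*(b + 2)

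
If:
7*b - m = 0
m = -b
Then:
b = 0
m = 0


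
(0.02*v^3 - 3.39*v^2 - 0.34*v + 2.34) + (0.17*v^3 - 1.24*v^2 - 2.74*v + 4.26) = 0.19*v^3 - 4.63*v^2 - 3.08*v + 6.6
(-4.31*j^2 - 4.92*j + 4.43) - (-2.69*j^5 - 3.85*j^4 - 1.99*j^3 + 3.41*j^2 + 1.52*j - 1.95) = 2.69*j^5 + 3.85*j^4 + 1.99*j^3 - 7.72*j^2 - 6.44*j + 6.38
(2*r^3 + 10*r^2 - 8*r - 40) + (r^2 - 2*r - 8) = 2*r^3 + 11*r^2 - 10*r - 48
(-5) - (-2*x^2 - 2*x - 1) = 2*x^2 + 2*x - 4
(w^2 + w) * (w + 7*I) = w^3 + w^2 + 7*I*w^2 + 7*I*w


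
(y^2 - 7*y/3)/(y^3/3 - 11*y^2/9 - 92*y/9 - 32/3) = 3*y*(7 - 3*y)/(-3*y^3 + 11*y^2 + 92*y + 96)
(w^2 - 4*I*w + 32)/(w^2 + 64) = (w + 4*I)/(w + 8*I)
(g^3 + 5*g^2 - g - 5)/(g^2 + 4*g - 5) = g + 1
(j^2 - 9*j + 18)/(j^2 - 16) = (j^2 - 9*j + 18)/(j^2 - 16)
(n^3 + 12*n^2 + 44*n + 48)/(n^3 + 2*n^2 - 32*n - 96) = (n^2 + 8*n + 12)/(n^2 - 2*n - 24)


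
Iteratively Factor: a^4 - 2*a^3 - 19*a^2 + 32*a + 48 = (a - 4)*(a^3 + 2*a^2 - 11*a - 12) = (a - 4)*(a - 3)*(a^2 + 5*a + 4) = (a - 4)*(a - 3)*(a + 4)*(a + 1)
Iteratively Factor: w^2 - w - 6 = (w + 2)*(w - 3)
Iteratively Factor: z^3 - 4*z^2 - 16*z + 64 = (z - 4)*(z^2 - 16) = (z - 4)*(z + 4)*(z - 4)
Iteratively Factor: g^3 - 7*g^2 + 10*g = (g - 5)*(g^2 - 2*g) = g*(g - 5)*(g - 2)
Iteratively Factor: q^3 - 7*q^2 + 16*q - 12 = (q - 2)*(q^2 - 5*q + 6) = (q - 3)*(q - 2)*(q - 2)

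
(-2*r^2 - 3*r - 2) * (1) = -2*r^2 - 3*r - 2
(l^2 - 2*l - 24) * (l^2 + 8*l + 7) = l^4 + 6*l^3 - 33*l^2 - 206*l - 168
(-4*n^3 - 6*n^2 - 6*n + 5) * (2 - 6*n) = 24*n^4 + 28*n^3 + 24*n^2 - 42*n + 10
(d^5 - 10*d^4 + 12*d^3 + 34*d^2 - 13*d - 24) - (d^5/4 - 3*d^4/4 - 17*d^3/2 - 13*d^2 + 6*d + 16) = 3*d^5/4 - 37*d^4/4 + 41*d^3/2 + 47*d^2 - 19*d - 40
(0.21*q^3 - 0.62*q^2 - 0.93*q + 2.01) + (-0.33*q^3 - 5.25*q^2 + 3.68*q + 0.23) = -0.12*q^3 - 5.87*q^2 + 2.75*q + 2.24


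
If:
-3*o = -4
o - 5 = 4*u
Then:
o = 4/3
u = -11/12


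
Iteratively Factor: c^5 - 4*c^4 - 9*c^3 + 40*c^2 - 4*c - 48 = (c + 1)*(c^4 - 5*c^3 - 4*c^2 + 44*c - 48) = (c + 1)*(c + 3)*(c^3 - 8*c^2 + 20*c - 16) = (c - 4)*(c + 1)*(c + 3)*(c^2 - 4*c + 4) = (c - 4)*(c - 2)*(c + 1)*(c + 3)*(c - 2)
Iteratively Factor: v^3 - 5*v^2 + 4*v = (v)*(v^2 - 5*v + 4) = v*(v - 4)*(v - 1)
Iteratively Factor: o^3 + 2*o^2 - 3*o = (o - 1)*(o^2 + 3*o) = o*(o - 1)*(o + 3)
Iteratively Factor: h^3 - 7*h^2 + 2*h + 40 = (h - 5)*(h^2 - 2*h - 8) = (h - 5)*(h + 2)*(h - 4)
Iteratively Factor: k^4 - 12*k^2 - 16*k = (k + 2)*(k^3 - 2*k^2 - 8*k) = k*(k + 2)*(k^2 - 2*k - 8) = k*(k + 2)^2*(k - 4)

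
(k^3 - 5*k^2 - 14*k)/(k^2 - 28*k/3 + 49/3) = 3*k*(k + 2)/(3*k - 7)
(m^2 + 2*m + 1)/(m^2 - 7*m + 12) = (m^2 + 2*m + 1)/(m^2 - 7*m + 12)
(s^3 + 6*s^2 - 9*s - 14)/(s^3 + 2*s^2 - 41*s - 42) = (s - 2)/(s - 6)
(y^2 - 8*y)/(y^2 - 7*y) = (y - 8)/(y - 7)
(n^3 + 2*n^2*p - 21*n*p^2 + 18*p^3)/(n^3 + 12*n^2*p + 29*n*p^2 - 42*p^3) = (n - 3*p)/(n + 7*p)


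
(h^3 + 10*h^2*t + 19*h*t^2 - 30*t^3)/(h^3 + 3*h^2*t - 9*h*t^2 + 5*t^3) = (-h - 6*t)/(-h + t)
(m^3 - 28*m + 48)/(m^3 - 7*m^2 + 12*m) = (m^2 + 4*m - 12)/(m*(m - 3))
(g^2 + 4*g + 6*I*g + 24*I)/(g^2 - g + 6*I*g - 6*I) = (g + 4)/(g - 1)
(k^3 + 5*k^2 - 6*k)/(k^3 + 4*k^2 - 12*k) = (k - 1)/(k - 2)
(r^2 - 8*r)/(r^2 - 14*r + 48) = r/(r - 6)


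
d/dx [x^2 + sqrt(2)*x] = 2*x + sqrt(2)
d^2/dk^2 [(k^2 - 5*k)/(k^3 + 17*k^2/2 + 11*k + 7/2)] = 4*(4*k^6 - 60*k^5 - 642*k^4 - 1697*k^3 + 63*k^2 + 1785*k + 819)/(8*k^9 + 204*k^8 + 1998*k^7 + 9485*k^6 + 23406*k^5 + 32601*k^4 + 26650*k^3 + 12663*k^2 + 3234*k + 343)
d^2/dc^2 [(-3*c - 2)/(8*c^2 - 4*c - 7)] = 8*(4*(3*c + 2)*(4*c - 1)^2 + (18*c + 1)*(-8*c^2 + 4*c + 7))/(-8*c^2 + 4*c + 7)^3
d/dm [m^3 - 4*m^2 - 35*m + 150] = 3*m^2 - 8*m - 35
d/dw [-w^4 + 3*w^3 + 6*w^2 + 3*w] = -4*w^3 + 9*w^2 + 12*w + 3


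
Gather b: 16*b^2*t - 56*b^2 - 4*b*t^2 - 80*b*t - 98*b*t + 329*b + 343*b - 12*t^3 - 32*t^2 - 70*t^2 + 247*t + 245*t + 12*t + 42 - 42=b^2*(16*t - 56) + b*(-4*t^2 - 178*t + 672) - 12*t^3 - 102*t^2 + 504*t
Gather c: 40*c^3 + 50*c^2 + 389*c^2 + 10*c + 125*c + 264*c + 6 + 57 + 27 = 40*c^3 + 439*c^2 + 399*c + 90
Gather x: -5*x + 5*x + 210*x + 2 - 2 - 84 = 210*x - 84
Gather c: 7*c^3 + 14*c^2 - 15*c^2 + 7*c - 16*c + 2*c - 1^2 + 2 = 7*c^3 - c^2 - 7*c + 1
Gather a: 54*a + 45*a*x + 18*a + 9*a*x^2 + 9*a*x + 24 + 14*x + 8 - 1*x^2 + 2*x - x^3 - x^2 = a*(9*x^2 + 54*x + 72) - x^3 - 2*x^2 + 16*x + 32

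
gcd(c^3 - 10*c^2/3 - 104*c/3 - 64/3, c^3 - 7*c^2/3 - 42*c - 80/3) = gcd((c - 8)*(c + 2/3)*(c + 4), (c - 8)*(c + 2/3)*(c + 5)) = c^2 - 22*c/3 - 16/3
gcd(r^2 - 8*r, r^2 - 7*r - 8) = r - 8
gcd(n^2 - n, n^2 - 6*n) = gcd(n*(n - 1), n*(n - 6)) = n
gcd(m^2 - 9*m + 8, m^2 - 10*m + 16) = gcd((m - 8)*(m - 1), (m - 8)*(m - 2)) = m - 8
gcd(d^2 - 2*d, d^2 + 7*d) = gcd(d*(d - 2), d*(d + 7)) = d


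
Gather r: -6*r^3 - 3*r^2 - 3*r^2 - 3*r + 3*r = -6*r^3 - 6*r^2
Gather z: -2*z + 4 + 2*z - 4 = 0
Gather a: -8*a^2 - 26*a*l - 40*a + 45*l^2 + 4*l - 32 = -8*a^2 + a*(-26*l - 40) + 45*l^2 + 4*l - 32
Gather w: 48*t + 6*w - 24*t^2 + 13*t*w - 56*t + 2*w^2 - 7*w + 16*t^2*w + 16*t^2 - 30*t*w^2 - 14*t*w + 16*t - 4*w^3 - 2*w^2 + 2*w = -8*t^2 - 30*t*w^2 + 8*t - 4*w^3 + w*(16*t^2 - t + 1)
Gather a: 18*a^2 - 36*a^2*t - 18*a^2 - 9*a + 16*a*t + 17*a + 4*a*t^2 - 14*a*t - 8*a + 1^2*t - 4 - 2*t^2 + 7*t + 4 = -36*a^2*t + a*(4*t^2 + 2*t) - 2*t^2 + 8*t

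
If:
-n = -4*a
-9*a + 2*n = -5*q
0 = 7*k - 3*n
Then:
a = 5*q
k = 60*q/7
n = 20*q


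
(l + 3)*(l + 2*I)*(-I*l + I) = -I*l^3 + 2*l^2 - 2*I*l^2 + 4*l + 3*I*l - 6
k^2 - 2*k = k*(k - 2)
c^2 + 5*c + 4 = (c + 1)*(c + 4)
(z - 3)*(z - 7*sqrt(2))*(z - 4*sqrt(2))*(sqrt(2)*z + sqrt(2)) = sqrt(2)*z^4 - 22*z^3 - 2*sqrt(2)*z^3 + 44*z^2 + 53*sqrt(2)*z^2 - 112*sqrt(2)*z + 66*z - 168*sqrt(2)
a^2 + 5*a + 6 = (a + 2)*(a + 3)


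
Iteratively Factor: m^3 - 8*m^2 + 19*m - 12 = (m - 1)*(m^2 - 7*m + 12) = (m - 3)*(m - 1)*(m - 4)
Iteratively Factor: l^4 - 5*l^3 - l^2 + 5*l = (l + 1)*(l^3 - 6*l^2 + 5*l) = (l - 5)*(l + 1)*(l^2 - l) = l*(l - 5)*(l + 1)*(l - 1)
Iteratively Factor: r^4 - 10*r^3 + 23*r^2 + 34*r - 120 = (r - 5)*(r^3 - 5*r^2 - 2*r + 24) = (r - 5)*(r - 3)*(r^2 - 2*r - 8) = (r - 5)*(r - 4)*(r - 3)*(r + 2)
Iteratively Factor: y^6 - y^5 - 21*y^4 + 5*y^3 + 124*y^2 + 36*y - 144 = (y - 3)*(y^5 + 2*y^4 - 15*y^3 - 40*y^2 + 4*y + 48) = (y - 3)*(y + 3)*(y^4 - y^3 - 12*y^2 - 4*y + 16) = (y - 4)*(y - 3)*(y + 3)*(y^3 + 3*y^2 - 4) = (y - 4)*(y - 3)*(y + 2)*(y + 3)*(y^2 + y - 2) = (y - 4)*(y - 3)*(y - 1)*(y + 2)*(y + 3)*(y + 2)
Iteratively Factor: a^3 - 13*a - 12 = (a + 3)*(a^2 - 3*a - 4) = (a + 1)*(a + 3)*(a - 4)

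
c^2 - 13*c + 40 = (c - 8)*(c - 5)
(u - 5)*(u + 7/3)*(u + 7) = u^3 + 13*u^2/3 - 91*u/3 - 245/3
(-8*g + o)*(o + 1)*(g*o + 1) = -8*g^2*o^2 - 8*g^2*o + g*o^3 + g*o^2 - 8*g*o - 8*g + o^2 + o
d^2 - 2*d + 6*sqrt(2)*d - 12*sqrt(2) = (d - 2)*(d + 6*sqrt(2))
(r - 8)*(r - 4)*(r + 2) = r^3 - 10*r^2 + 8*r + 64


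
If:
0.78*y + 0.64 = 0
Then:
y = -0.82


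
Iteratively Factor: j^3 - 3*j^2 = (j - 3)*(j^2) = j*(j - 3)*(j)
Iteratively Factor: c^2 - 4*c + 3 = (c - 3)*(c - 1)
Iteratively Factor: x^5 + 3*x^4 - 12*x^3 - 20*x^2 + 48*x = (x - 2)*(x^4 + 5*x^3 - 2*x^2 - 24*x) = x*(x - 2)*(x^3 + 5*x^2 - 2*x - 24) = x*(x - 2)^2*(x^2 + 7*x + 12) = x*(x - 2)^2*(x + 3)*(x + 4)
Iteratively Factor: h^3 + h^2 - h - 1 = (h + 1)*(h^2 - 1) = (h - 1)*(h + 1)*(h + 1)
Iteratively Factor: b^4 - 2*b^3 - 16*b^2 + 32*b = (b - 4)*(b^3 + 2*b^2 - 8*b) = b*(b - 4)*(b^2 + 2*b - 8) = b*(b - 4)*(b + 4)*(b - 2)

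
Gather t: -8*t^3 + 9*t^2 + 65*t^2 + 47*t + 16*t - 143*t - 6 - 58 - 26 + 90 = -8*t^3 + 74*t^2 - 80*t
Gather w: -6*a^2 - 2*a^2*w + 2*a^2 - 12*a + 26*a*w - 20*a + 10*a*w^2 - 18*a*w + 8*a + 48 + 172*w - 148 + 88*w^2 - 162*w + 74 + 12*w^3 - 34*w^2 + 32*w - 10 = -4*a^2 - 24*a + 12*w^3 + w^2*(10*a + 54) + w*(-2*a^2 + 8*a + 42) - 36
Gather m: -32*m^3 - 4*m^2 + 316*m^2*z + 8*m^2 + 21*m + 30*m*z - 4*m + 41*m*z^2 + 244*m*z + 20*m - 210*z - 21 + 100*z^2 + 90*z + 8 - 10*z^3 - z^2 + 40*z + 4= -32*m^3 + m^2*(316*z + 4) + m*(41*z^2 + 274*z + 37) - 10*z^3 + 99*z^2 - 80*z - 9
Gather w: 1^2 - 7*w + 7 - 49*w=8 - 56*w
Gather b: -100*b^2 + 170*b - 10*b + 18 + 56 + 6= -100*b^2 + 160*b + 80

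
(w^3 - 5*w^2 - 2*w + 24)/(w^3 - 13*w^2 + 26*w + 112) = (w^2 - 7*w + 12)/(w^2 - 15*w + 56)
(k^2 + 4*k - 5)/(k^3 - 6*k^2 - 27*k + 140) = (k - 1)/(k^2 - 11*k + 28)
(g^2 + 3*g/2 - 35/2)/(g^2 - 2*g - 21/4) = 2*(g + 5)/(2*g + 3)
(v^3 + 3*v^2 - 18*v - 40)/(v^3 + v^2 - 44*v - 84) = (v^2 + v - 20)/(v^2 - v - 42)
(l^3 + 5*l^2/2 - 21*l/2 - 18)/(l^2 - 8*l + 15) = (l^2 + 11*l/2 + 6)/(l - 5)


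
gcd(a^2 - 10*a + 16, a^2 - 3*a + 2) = a - 2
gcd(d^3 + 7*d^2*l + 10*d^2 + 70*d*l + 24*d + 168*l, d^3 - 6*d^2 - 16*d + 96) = d + 4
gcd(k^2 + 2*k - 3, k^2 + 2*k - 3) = k^2 + 2*k - 3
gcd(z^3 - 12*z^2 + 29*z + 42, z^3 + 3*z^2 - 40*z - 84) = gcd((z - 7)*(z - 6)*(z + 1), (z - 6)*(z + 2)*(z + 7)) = z - 6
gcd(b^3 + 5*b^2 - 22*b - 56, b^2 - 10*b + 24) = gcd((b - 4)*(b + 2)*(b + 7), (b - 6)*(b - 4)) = b - 4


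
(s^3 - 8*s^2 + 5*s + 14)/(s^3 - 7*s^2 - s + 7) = (s - 2)/(s - 1)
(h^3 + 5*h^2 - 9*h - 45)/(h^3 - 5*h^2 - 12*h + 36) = (h^2 + 2*h - 15)/(h^2 - 8*h + 12)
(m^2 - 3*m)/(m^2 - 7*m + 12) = m/(m - 4)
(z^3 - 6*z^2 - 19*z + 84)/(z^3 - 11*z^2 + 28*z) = (z^2 + z - 12)/(z*(z - 4))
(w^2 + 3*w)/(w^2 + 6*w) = (w + 3)/(w + 6)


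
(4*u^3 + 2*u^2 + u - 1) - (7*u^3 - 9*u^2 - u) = -3*u^3 + 11*u^2 + 2*u - 1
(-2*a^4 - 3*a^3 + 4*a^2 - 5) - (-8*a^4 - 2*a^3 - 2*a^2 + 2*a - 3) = 6*a^4 - a^3 + 6*a^2 - 2*a - 2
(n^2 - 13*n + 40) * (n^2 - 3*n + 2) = n^4 - 16*n^3 + 81*n^2 - 146*n + 80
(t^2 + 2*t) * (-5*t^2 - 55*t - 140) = -5*t^4 - 65*t^3 - 250*t^2 - 280*t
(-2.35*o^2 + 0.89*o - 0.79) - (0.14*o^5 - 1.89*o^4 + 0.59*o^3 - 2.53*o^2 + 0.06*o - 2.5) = -0.14*o^5 + 1.89*o^4 - 0.59*o^3 + 0.18*o^2 + 0.83*o + 1.71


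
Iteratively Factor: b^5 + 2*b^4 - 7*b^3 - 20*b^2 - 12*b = (b - 3)*(b^4 + 5*b^3 + 8*b^2 + 4*b) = (b - 3)*(b + 1)*(b^3 + 4*b^2 + 4*b) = (b - 3)*(b + 1)*(b + 2)*(b^2 + 2*b) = b*(b - 3)*(b + 1)*(b + 2)*(b + 2)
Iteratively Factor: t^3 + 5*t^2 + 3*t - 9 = (t + 3)*(t^2 + 2*t - 3) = (t - 1)*(t + 3)*(t + 3)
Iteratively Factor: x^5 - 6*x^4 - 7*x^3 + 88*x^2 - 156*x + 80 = (x - 5)*(x^4 - x^3 - 12*x^2 + 28*x - 16) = (x - 5)*(x - 2)*(x^3 + x^2 - 10*x + 8) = (x - 5)*(x - 2)*(x + 4)*(x^2 - 3*x + 2) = (x - 5)*(x - 2)^2*(x + 4)*(x - 1)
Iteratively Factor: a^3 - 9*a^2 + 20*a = (a)*(a^2 - 9*a + 20) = a*(a - 5)*(a - 4)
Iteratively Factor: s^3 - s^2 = (s - 1)*(s^2) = s*(s - 1)*(s)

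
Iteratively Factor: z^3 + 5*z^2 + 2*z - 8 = (z + 2)*(z^2 + 3*z - 4) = (z + 2)*(z + 4)*(z - 1)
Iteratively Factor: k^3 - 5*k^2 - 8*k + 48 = (k - 4)*(k^2 - k - 12) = (k - 4)*(k + 3)*(k - 4)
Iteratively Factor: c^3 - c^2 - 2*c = (c + 1)*(c^2 - 2*c) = c*(c + 1)*(c - 2)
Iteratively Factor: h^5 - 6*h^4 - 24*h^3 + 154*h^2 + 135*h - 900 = (h + 3)*(h^4 - 9*h^3 + 3*h^2 + 145*h - 300) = (h - 5)*(h + 3)*(h^3 - 4*h^2 - 17*h + 60) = (h - 5)^2*(h + 3)*(h^2 + h - 12) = (h - 5)^2*(h + 3)*(h + 4)*(h - 3)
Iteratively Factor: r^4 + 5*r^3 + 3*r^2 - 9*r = (r + 3)*(r^3 + 2*r^2 - 3*r) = (r - 1)*(r + 3)*(r^2 + 3*r) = (r - 1)*(r + 3)^2*(r)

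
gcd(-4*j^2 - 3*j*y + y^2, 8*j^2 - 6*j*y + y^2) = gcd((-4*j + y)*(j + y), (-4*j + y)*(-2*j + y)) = -4*j + y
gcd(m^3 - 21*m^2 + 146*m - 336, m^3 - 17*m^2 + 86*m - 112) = m^2 - 15*m + 56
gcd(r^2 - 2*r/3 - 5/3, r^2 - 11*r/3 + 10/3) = r - 5/3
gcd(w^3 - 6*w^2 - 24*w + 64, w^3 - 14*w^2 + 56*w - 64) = w^2 - 10*w + 16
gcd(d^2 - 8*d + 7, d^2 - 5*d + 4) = d - 1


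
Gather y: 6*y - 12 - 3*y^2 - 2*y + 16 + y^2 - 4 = -2*y^2 + 4*y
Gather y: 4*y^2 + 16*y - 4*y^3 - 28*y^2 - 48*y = -4*y^3 - 24*y^2 - 32*y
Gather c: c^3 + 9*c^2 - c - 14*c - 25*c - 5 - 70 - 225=c^3 + 9*c^2 - 40*c - 300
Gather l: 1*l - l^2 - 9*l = -l^2 - 8*l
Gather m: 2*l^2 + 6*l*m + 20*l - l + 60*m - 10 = 2*l^2 + 19*l + m*(6*l + 60) - 10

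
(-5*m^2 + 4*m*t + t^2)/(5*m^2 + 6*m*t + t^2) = (-m + t)/(m + t)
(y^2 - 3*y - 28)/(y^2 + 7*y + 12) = (y - 7)/(y + 3)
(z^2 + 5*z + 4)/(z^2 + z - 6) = (z^2 + 5*z + 4)/(z^2 + z - 6)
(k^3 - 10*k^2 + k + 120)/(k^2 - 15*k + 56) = (k^2 - 2*k - 15)/(k - 7)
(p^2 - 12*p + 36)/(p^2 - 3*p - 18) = (p - 6)/(p + 3)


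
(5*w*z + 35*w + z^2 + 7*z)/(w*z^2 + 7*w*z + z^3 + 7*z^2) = (5*w + z)/(z*(w + z))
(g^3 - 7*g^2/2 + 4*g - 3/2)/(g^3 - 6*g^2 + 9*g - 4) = (g - 3/2)/(g - 4)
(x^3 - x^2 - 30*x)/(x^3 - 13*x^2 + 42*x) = (x + 5)/(x - 7)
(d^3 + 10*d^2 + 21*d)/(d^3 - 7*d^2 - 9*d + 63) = d*(d + 7)/(d^2 - 10*d + 21)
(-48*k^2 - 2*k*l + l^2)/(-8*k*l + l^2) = (6*k + l)/l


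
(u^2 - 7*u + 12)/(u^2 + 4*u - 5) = (u^2 - 7*u + 12)/(u^2 + 4*u - 5)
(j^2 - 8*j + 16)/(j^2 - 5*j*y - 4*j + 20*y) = (4 - j)/(-j + 5*y)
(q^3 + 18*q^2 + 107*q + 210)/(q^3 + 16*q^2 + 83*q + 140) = (q + 6)/(q + 4)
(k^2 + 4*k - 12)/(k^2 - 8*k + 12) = (k + 6)/(k - 6)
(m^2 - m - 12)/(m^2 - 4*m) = (m + 3)/m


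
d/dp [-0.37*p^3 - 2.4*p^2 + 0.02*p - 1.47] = -1.11*p^2 - 4.8*p + 0.02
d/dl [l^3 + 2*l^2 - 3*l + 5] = 3*l^2 + 4*l - 3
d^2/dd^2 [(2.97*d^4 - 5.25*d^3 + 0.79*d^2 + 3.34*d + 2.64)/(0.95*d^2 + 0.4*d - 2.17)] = (5.36085*d^6 + 6.7716*d^5 - 33.88473*d^4 - 59.14481*d^3 + 219.234306*d^2 - 100.99869*d + 24.967822)/(0.857375*d^6 + 1.083*d^5 - 5.419275*d^4 - 4.8836*d^3 + 12.378765*d^2 + 5.65068*d - 10.218313)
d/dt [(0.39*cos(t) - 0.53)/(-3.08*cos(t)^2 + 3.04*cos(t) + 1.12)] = (-1.2012*cos(t)^2 + 3.2648*cos(t) - 2.048)*sin(t)/(9.4864*cos(t)^4 - 18.7264*cos(t)^3 + 2.3424*cos(t)^2 + 6.8096*cos(t) + 1.2544)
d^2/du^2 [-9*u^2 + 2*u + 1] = -18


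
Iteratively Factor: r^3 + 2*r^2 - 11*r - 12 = (r + 1)*(r^2 + r - 12) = (r + 1)*(r + 4)*(r - 3)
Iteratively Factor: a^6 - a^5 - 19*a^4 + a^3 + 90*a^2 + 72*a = (a - 4)*(a^5 + 3*a^4 - 7*a^3 - 27*a^2 - 18*a) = (a - 4)*(a + 3)*(a^4 - 7*a^2 - 6*a) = (a - 4)*(a + 1)*(a + 3)*(a^3 - a^2 - 6*a) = a*(a - 4)*(a + 1)*(a + 3)*(a^2 - a - 6) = a*(a - 4)*(a + 1)*(a + 2)*(a + 3)*(a - 3)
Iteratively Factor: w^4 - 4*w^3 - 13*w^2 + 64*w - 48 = (w - 3)*(w^3 - w^2 - 16*w + 16) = (w - 3)*(w + 4)*(w^2 - 5*w + 4) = (w - 4)*(w - 3)*(w + 4)*(w - 1)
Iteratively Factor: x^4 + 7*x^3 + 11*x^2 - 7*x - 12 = (x + 3)*(x^3 + 4*x^2 - x - 4) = (x - 1)*(x + 3)*(x^2 + 5*x + 4) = (x - 1)*(x + 3)*(x + 4)*(x + 1)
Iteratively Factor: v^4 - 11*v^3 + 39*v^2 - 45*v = (v - 5)*(v^3 - 6*v^2 + 9*v) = (v - 5)*(v - 3)*(v^2 - 3*v) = v*(v - 5)*(v - 3)*(v - 3)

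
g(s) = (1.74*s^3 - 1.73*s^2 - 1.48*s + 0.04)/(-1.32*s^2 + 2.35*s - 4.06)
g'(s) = (2.64*s - 2.35)*(1.74*s^3 - 1.73*s^2 - 1.48*s + 0.04)/(-1.32*s^2 + 2.35*s - 4.06)^2 + (5.22*s^2 - 3.46*s - 1.48)/(-1.32*s^2 + 2.35*s - 4.06)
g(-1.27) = 0.48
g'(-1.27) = -0.93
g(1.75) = -0.37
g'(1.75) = -1.91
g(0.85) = 0.46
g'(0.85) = 0.23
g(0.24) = 0.11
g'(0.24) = 0.62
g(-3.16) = 2.73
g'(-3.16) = -1.31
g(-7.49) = 8.54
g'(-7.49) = -1.34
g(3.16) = -3.36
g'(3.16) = -1.99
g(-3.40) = 3.05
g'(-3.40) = -1.32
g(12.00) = -16.51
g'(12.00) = -1.35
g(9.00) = -12.41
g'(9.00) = -1.39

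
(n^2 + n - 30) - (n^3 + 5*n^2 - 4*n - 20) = -n^3 - 4*n^2 + 5*n - 10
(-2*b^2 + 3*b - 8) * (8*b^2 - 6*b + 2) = -16*b^4 + 36*b^3 - 86*b^2 + 54*b - 16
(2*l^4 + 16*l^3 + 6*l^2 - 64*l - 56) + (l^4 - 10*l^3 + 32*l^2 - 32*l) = 3*l^4 + 6*l^3 + 38*l^2 - 96*l - 56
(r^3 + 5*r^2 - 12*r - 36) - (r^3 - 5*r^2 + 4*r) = 10*r^2 - 16*r - 36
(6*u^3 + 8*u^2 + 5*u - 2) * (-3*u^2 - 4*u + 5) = -18*u^5 - 48*u^4 - 17*u^3 + 26*u^2 + 33*u - 10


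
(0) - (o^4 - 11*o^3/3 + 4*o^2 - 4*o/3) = -o^4 + 11*o^3/3 - 4*o^2 + 4*o/3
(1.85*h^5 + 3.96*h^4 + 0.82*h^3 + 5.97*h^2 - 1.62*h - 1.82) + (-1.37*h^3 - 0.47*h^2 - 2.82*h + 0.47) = 1.85*h^5 + 3.96*h^4 - 0.55*h^3 + 5.5*h^2 - 4.44*h - 1.35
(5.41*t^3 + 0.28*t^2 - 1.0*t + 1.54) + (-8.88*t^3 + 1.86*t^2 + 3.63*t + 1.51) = -3.47*t^3 + 2.14*t^2 + 2.63*t + 3.05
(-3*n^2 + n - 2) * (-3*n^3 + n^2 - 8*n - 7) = 9*n^5 - 6*n^4 + 31*n^3 + 11*n^2 + 9*n + 14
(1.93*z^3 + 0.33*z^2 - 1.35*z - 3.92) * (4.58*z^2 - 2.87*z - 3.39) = 8.8394*z^5 - 4.0277*z^4 - 13.6728*z^3 - 15.1978*z^2 + 15.8269*z + 13.2888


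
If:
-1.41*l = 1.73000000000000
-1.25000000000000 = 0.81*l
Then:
No Solution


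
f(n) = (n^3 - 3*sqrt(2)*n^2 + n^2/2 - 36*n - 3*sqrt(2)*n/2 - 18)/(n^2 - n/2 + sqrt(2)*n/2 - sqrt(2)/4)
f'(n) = (-2*n - sqrt(2)/2 + 1/2)*(n^3 - 3*sqrt(2)*n^2 + n^2/2 - 36*n - 3*sqrt(2)*n/2 - 18)/(n^2 - n/2 + sqrt(2)*n/2 - sqrt(2)/4)^2 + (3*n^2 - 6*sqrt(2)*n + n - 36 - 3*sqrt(2)/2)/(n^2 - n/2 + sqrt(2)*n/2 - sqrt(2)/4)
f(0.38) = 252.75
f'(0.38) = 2184.44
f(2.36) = -20.28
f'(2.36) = 10.66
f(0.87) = -91.41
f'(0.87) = 232.41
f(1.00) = -68.96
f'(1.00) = 128.41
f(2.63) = -17.72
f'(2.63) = 8.42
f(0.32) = 165.24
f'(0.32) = 974.61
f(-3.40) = 2.77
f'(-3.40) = 3.83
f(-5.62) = -3.31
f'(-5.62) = 2.07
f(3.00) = -15.00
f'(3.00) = 6.43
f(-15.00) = -16.54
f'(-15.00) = 1.16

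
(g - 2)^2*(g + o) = g^3 + g^2*o - 4*g^2 - 4*g*o + 4*g + 4*o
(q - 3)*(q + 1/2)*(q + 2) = q^3 - q^2/2 - 13*q/2 - 3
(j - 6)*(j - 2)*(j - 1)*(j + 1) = j^4 - 8*j^3 + 11*j^2 + 8*j - 12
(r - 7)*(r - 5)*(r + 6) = r^3 - 6*r^2 - 37*r + 210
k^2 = k^2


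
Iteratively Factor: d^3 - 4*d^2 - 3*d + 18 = (d - 3)*(d^2 - d - 6) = (d - 3)*(d + 2)*(d - 3)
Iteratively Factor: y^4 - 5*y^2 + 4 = (y - 2)*(y^3 + 2*y^2 - y - 2) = (y - 2)*(y + 1)*(y^2 + y - 2) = (y - 2)*(y - 1)*(y + 1)*(y + 2)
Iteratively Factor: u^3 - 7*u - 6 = (u - 3)*(u^2 + 3*u + 2) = (u - 3)*(u + 2)*(u + 1)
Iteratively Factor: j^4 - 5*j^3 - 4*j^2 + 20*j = (j - 2)*(j^3 - 3*j^2 - 10*j) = (j - 5)*(j - 2)*(j^2 + 2*j) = j*(j - 5)*(j - 2)*(j + 2)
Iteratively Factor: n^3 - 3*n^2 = (n)*(n^2 - 3*n) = n^2*(n - 3)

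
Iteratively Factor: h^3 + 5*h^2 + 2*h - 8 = (h + 4)*(h^2 + h - 2) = (h - 1)*(h + 4)*(h + 2)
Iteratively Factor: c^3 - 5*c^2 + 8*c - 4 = (c - 2)*(c^2 - 3*c + 2) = (c - 2)*(c - 1)*(c - 2)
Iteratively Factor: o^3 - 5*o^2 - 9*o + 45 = (o - 5)*(o^2 - 9) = (o - 5)*(o + 3)*(o - 3)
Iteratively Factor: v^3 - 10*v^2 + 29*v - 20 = (v - 5)*(v^2 - 5*v + 4) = (v - 5)*(v - 1)*(v - 4)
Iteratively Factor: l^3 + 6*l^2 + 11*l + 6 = (l + 1)*(l^2 + 5*l + 6) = (l + 1)*(l + 3)*(l + 2)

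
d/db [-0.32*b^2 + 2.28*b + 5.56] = 2.28 - 0.64*b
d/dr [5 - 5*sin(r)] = -5*cos(r)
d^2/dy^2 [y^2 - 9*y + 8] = 2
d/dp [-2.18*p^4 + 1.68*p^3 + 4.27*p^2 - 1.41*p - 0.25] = -8.72*p^3 + 5.04*p^2 + 8.54*p - 1.41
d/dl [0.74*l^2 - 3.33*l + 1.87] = 1.48*l - 3.33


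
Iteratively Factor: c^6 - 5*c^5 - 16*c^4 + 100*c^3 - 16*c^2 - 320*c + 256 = (c - 4)*(c^5 - c^4 - 20*c^3 + 20*c^2 + 64*c - 64) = (c - 4)*(c + 4)*(c^4 - 5*c^3 + 20*c - 16) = (c - 4)*(c - 2)*(c + 4)*(c^3 - 3*c^2 - 6*c + 8) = (c - 4)*(c - 2)*(c + 2)*(c + 4)*(c^2 - 5*c + 4) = (c - 4)^2*(c - 2)*(c + 2)*(c + 4)*(c - 1)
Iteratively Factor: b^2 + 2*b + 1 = (b + 1)*(b + 1)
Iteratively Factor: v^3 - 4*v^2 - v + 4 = (v + 1)*(v^2 - 5*v + 4) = (v - 1)*(v + 1)*(v - 4)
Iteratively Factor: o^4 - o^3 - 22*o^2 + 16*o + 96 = (o - 3)*(o^3 + 2*o^2 - 16*o - 32) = (o - 4)*(o - 3)*(o^2 + 6*o + 8) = (o - 4)*(o - 3)*(o + 2)*(o + 4)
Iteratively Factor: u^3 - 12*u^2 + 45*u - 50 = (u - 5)*(u^2 - 7*u + 10) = (u - 5)^2*(u - 2)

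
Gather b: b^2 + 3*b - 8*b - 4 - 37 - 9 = b^2 - 5*b - 50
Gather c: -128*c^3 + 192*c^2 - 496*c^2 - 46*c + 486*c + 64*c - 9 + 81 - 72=-128*c^3 - 304*c^2 + 504*c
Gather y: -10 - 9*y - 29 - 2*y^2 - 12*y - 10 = -2*y^2 - 21*y - 49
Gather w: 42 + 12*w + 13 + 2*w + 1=14*w + 56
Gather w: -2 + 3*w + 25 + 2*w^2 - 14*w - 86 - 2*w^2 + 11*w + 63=0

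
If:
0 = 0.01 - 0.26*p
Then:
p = 0.04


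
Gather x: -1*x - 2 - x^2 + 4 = -x^2 - x + 2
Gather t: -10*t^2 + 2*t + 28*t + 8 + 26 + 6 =-10*t^2 + 30*t + 40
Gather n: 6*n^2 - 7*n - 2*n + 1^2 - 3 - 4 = 6*n^2 - 9*n - 6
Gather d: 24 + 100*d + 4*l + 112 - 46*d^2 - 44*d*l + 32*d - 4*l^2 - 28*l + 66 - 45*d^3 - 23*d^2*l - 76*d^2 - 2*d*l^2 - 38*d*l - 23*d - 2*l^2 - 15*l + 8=-45*d^3 + d^2*(-23*l - 122) + d*(-2*l^2 - 82*l + 109) - 6*l^2 - 39*l + 210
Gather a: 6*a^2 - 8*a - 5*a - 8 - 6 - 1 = 6*a^2 - 13*a - 15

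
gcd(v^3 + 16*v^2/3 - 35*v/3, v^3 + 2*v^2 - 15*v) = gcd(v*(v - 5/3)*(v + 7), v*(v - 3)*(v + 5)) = v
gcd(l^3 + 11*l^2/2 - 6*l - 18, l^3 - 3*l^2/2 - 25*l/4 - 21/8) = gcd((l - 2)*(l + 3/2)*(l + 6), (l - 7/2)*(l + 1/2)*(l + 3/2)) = l + 3/2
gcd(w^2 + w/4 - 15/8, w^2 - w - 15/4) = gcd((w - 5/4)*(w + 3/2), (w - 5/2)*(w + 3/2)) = w + 3/2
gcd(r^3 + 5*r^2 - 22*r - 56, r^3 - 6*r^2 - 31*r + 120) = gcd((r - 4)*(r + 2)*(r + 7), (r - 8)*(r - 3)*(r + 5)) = 1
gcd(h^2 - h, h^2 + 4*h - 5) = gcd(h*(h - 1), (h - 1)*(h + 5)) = h - 1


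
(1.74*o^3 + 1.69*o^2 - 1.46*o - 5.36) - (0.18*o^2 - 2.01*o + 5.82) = 1.74*o^3 + 1.51*o^2 + 0.55*o - 11.18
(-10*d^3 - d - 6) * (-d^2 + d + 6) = 10*d^5 - 10*d^4 - 59*d^3 + 5*d^2 - 12*d - 36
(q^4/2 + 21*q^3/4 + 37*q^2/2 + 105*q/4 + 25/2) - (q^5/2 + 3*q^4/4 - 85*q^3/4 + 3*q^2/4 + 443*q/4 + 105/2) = -q^5/2 - q^4/4 + 53*q^3/2 + 71*q^2/4 - 169*q/2 - 40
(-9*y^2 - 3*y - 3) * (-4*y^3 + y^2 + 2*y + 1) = 36*y^5 + 3*y^4 - 9*y^3 - 18*y^2 - 9*y - 3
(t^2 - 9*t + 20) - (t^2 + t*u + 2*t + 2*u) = -t*u - 11*t - 2*u + 20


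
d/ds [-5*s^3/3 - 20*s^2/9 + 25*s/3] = -5*s^2 - 40*s/9 + 25/3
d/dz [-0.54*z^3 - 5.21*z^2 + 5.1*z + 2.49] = -1.62*z^2 - 10.42*z + 5.1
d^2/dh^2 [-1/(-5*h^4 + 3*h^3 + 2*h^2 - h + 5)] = 2*((-30*h^2 + 9*h + 2)*(-5*h^4 + 3*h^3 + 2*h^2 - h + 5) - (20*h^3 - 9*h^2 - 4*h + 1)^2)/(-5*h^4 + 3*h^3 + 2*h^2 - h + 5)^3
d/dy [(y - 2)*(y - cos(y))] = y + (y - 2)*(sin(y) + 1) - cos(y)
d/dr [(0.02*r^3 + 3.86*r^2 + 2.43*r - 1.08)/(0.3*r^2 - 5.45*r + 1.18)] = (0.006*r^4 - 0.218*r^3 - 21.6952*r^2 + 9.7576*r - 3.0186)/(0.09*r^4 - 3.27*r^3 + 30.4105*r^2 - 12.862*r + 1.3924)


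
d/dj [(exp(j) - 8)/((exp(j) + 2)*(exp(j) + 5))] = (-exp(2*j) + 16*exp(j) + 66)*exp(j)/(exp(4*j) + 14*exp(3*j) + 69*exp(2*j) + 140*exp(j) + 100)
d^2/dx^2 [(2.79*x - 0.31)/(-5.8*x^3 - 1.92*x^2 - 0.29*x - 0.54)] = (-563.1336*x^5 - 61.2758399999999*x^4 + 44.050008*x^3 + 114.844584*x^2 + 12.56616*x + 0.283154)/(195.112*x^9 + 193.7664*x^8 + 93.41016*x^7 + 80.951328*x^6 + 40.751148*x^5 + 11.906064*x^4 + 6.902261*x^3 + 1.815858*x^2 + 0.253692*x + 0.157464)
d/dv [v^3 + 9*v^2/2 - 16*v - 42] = 3*v^2 + 9*v - 16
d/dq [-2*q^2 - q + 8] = -4*q - 1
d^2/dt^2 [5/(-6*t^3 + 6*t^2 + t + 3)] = 10*(6*(3*t - 1)*(-6*t^3 + 6*t^2 + t + 3) + (-18*t^2 + 12*t + 1)^2)/(-6*t^3 + 6*t^2 + t + 3)^3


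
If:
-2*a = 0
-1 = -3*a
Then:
No Solution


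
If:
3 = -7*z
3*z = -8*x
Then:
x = 9/56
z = -3/7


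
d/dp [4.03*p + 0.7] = 4.03000000000000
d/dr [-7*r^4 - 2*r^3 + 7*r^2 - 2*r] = -28*r^3 - 6*r^2 + 14*r - 2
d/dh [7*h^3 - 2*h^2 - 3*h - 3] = 21*h^2 - 4*h - 3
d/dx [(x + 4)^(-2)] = -2/(x + 4)^3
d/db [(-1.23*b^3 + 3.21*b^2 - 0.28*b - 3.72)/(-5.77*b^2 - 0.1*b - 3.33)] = (7.0971*b^4 + 0.246000000000002*b^3 + 10.3511*b^2 - 64.3074*b + 0.5604)/(33.2929*b^4 + 1.154*b^3 + 38.4382*b^2 + 0.666*b + 11.0889)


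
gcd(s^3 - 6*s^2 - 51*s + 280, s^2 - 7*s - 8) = s - 8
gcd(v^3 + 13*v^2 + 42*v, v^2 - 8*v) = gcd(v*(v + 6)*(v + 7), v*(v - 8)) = v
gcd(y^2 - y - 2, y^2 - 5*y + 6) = y - 2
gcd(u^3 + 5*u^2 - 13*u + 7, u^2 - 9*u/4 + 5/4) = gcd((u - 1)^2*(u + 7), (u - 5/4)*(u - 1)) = u - 1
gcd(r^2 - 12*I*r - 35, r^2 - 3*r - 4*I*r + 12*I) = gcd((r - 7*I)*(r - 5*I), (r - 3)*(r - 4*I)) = 1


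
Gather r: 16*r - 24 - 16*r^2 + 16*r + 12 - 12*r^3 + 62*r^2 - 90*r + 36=-12*r^3 + 46*r^2 - 58*r + 24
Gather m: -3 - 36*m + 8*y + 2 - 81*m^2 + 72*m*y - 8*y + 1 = -81*m^2 + m*(72*y - 36)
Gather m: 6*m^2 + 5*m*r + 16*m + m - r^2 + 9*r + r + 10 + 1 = 6*m^2 + m*(5*r + 17) - r^2 + 10*r + 11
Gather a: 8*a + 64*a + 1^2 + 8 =72*a + 9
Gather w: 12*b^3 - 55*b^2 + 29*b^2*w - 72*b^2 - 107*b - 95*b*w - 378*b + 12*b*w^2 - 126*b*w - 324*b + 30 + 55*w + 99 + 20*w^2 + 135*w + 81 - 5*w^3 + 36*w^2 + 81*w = 12*b^3 - 127*b^2 - 809*b - 5*w^3 + w^2*(12*b + 56) + w*(29*b^2 - 221*b + 271) + 210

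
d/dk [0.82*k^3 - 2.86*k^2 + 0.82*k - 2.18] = 2.46*k^2 - 5.72*k + 0.82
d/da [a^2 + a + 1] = 2*a + 1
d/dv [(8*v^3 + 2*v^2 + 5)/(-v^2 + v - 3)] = (-8*v^4 + 16*v^3 - 70*v^2 - 2*v - 5)/(v^4 - 2*v^3 + 7*v^2 - 6*v + 9)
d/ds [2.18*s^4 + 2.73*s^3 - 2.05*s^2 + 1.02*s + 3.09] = 8.72*s^3 + 8.19*s^2 - 4.1*s + 1.02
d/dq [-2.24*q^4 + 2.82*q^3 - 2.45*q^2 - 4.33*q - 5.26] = -8.96*q^3 + 8.46*q^2 - 4.9*q - 4.33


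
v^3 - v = v*(v - 1)*(v + 1)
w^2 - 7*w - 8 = (w - 8)*(w + 1)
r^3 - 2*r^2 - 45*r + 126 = (r - 6)*(r - 3)*(r + 7)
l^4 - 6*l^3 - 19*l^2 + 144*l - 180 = (l - 6)*(l - 3)*(l - 2)*(l + 5)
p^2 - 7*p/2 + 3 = (p - 2)*(p - 3/2)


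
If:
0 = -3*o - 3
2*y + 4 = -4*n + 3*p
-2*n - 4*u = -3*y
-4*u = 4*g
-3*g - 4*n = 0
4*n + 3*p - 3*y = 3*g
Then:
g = 24/43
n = -18/43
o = -1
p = 4/43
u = -24/43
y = -44/43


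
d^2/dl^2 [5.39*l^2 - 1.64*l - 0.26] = 10.7800000000000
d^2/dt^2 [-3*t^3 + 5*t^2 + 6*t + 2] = 10 - 18*t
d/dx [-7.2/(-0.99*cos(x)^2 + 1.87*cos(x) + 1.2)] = (14.256*cos(x) - 13.464)*sin(x)/(-0.99*cos(x)^2 + 1.87*cos(x) + 1.2)^2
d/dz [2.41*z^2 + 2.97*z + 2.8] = 4.82*z + 2.97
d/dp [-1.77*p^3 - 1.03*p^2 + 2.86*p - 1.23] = -5.31*p^2 - 2.06*p + 2.86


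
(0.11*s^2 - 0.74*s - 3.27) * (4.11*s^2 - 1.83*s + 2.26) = 0.4521*s^4 - 3.2427*s^3 - 11.8369*s^2 + 4.3117*s - 7.3902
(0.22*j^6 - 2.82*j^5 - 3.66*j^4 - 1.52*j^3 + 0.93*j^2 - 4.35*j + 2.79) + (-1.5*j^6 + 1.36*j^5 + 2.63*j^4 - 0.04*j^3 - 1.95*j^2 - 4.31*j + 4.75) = -1.28*j^6 - 1.46*j^5 - 1.03*j^4 - 1.56*j^3 - 1.02*j^2 - 8.66*j + 7.54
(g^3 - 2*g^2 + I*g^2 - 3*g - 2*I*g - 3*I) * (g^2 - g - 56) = g^5 - 3*g^4 + I*g^4 - 57*g^3 - 3*I*g^3 + 115*g^2 - 57*I*g^2 + 168*g + 115*I*g + 168*I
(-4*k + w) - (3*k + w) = -7*k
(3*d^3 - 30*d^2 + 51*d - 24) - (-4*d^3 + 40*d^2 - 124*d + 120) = 7*d^3 - 70*d^2 + 175*d - 144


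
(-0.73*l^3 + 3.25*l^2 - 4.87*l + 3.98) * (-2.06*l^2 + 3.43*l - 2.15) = 1.5038*l^5 - 9.1989*l^4 + 22.7492*l^3 - 31.8904*l^2 + 24.1219*l - 8.557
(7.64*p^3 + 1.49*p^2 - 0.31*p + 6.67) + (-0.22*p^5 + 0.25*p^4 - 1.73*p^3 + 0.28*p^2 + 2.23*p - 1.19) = -0.22*p^5 + 0.25*p^4 + 5.91*p^3 + 1.77*p^2 + 1.92*p + 5.48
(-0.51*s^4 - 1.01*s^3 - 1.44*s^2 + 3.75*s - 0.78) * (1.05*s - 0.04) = -0.5355*s^5 - 1.0401*s^4 - 1.4716*s^3 + 3.9951*s^2 - 0.969*s + 0.0312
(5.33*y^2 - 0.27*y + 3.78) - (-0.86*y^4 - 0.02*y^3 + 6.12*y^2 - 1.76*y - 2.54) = 0.86*y^4 + 0.02*y^3 - 0.79*y^2 + 1.49*y + 6.32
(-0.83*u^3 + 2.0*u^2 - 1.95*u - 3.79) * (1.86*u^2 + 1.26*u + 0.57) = -1.5438*u^5 + 2.6742*u^4 - 1.5801*u^3 - 8.3664*u^2 - 5.8869*u - 2.1603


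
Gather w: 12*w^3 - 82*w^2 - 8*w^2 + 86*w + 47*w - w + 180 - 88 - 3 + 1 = 12*w^3 - 90*w^2 + 132*w + 90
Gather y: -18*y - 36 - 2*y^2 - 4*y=-2*y^2 - 22*y - 36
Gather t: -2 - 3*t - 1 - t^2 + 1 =-t^2 - 3*t - 2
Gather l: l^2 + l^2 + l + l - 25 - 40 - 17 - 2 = 2*l^2 + 2*l - 84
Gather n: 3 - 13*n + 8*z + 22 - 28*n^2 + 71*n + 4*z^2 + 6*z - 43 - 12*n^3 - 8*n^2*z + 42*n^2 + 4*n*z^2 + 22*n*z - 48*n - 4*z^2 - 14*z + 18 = -12*n^3 + n^2*(14 - 8*z) + n*(4*z^2 + 22*z + 10)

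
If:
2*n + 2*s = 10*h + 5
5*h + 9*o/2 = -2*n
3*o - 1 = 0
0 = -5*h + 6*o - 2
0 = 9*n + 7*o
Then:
No Solution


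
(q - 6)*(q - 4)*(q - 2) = q^3 - 12*q^2 + 44*q - 48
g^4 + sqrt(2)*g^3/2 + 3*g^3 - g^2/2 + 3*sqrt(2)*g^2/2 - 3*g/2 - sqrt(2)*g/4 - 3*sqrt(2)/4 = (g + 3)*(g - sqrt(2)/2)*(g + sqrt(2)/2)^2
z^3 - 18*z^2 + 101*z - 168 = (z - 8)*(z - 7)*(z - 3)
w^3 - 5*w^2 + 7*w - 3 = (w - 3)*(w - 1)^2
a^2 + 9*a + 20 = (a + 4)*(a + 5)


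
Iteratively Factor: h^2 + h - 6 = (h + 3)*(h - 2)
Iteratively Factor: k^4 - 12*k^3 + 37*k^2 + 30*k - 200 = (k - 4)*(k^3 - 8*k^2 + 5*k + 50) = (k - 5)*(k - 4)*(k^2 - 3*k - 10) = (k - 5)^2*(k - 4)*(k + 2)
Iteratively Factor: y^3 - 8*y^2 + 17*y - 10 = (y - 5)*(y^2 - 3*y + 2) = (y - 5)*(y - 1)*(y - 2)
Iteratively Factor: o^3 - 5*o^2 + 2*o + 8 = (o - 2)*(o^2 - 3*o - 4) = (o - 2)*(o + 1)*(o - 4)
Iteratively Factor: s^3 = (s)*(s^2) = s^2*(s)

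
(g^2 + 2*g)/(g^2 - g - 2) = g*(g + 2)/(g^2 - g - 2)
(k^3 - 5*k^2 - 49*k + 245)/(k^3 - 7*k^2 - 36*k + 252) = (k^2 + 2*k - 35)/(k^2 - 36)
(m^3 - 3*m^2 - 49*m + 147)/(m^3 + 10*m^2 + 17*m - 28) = (m^2 - 10*m + 21)/(m^2 + 3*m - 4)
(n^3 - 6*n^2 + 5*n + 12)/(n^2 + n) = n - 7 + 12/n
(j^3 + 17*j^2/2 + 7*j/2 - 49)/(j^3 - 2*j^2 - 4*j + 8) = (2*j^2 + 21*j + 49)/(2*(j^2 - 4))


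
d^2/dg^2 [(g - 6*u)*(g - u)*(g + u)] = 6*g - 12*u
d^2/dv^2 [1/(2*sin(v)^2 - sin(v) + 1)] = (-16*sin(v)^4 + 6*sin(v)^3 + 31*sin(v)^2 - 13*sin(v) - 2)/(-sin(v) - cos(2*v) + 2)^3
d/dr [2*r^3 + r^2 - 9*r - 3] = 6*r^2 + 2*r - 9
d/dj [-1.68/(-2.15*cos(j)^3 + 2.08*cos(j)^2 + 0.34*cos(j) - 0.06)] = (10.836*cos(j)^2 - 6.9888*cos(j) - 0.5712)*sin(j)/(2.15*cos(j)^3 - 2.08*cos(j)^2 - 0.34*cos(j) + 0.06)^2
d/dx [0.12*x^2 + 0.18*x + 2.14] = 0.24*x + 0.18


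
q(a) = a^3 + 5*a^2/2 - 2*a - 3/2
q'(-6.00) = 76.00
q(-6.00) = -115.50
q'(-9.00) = 196.00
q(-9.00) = -510.00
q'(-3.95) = 25.06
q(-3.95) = -16.22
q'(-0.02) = -2.10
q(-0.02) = -1.46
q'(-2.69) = 6.26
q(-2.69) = 2.51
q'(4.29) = 74.66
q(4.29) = 114.88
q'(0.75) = 3.44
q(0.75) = -1.17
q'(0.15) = -1.18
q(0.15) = -1.74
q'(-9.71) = 232.30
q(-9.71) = -661.87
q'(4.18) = 71.32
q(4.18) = 106.86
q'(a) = 3*a^2 + 5*a - 2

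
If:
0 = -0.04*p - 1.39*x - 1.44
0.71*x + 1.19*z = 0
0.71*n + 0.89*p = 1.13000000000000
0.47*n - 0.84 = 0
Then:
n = 1.79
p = -0.16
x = -1.03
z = 0.62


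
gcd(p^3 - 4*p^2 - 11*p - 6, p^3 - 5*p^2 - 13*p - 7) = p^2 + 2*p + 1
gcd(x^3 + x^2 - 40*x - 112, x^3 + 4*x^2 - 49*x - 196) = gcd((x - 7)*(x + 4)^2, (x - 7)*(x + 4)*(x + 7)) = x^2 - 3*x - 28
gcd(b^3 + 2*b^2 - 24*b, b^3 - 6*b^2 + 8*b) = b^2 - 4*b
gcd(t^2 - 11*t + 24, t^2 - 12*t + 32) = t - 8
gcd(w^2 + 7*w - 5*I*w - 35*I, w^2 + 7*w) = w + 7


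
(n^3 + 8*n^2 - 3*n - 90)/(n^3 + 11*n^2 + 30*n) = (n - 3)/n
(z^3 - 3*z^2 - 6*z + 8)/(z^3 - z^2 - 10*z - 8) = (z - 1)/(z + 1)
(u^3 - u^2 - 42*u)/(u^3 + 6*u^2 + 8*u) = (u^2 - u - 42)/(u^2 + 6*u + 8)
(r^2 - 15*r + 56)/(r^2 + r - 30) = (r^2 - 15*r + 56)/(r^2 + r - 30)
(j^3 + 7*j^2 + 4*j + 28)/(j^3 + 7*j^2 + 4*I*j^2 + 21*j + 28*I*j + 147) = (j^2 + 4)/(j^2 + 4*I*j + 21)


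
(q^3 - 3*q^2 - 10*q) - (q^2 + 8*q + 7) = q^3 - 4*q^2 - 18*q - 7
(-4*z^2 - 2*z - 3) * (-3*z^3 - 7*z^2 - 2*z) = 12*z^5 + 34*z^4 + 31*z^3 + 25*z^2 + 6*z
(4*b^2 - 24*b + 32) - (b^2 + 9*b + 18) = 3*b^2 - 33*b + 14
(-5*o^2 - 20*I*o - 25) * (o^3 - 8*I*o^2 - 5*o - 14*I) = -5*o^5 + 20*I*o^4 - 160*o^3 + 370*I*o^2 - 155*o + 350*I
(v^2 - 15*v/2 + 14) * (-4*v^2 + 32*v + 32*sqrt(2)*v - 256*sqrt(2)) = -4*v^4 + 32*sqrt(2)*v^3 + 62*v^3 - 496*sqrt(2)*v^2 - 296*v^2 + 448*v + 2368*sqrt(2)*v - 3584*sqrt(2)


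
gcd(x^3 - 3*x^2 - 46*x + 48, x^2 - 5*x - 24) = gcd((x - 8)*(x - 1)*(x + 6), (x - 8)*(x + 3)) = x - 8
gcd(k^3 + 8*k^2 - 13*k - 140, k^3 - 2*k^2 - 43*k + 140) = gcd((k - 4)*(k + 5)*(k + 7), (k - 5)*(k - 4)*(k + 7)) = k^2 + 3*k - 28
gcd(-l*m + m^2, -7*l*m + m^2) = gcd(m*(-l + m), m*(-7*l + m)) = m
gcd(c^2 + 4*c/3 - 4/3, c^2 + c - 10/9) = c - 2/3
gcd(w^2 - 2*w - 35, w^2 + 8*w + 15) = w + 5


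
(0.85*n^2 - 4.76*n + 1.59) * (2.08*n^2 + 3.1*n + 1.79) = 1.768*n^4 - 7.2658*n^3 - 9.9273*n^2 - 3.5914*n + 2.8461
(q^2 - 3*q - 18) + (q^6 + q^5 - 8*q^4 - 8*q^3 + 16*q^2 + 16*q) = q^6 + q^5 - 8*q^4 - 8*q^3 + 17*q^2 + 13*q - 18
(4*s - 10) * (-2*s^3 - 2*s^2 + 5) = -8*s^4 + 12*s^3 + 20*s^2 + 20*s - 50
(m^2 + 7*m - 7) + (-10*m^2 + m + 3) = -9*m^2 + 8*m - 4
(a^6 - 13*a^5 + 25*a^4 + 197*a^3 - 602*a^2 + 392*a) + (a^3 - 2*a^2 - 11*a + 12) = a^6 - 13*a^5 + 25*a^4 + 198*a^3 - 604*a^2 + 381*a + 12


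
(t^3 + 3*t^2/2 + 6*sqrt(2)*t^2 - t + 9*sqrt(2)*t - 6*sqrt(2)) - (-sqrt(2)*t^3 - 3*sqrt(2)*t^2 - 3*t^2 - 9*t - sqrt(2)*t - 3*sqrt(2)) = t^3 + sqrt(2)*t^3 + 9*t^2/2 + 9*sqrt(2)*t^2 + 8*t + 10*sqrt(2)*t - 3*sqrt(2)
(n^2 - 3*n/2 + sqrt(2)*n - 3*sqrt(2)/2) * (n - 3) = n^3 - 9*n^2/2 + sqrt(2)*n^2 - 9*sqrt(2)*n/2 + 9*n/2 + 9*sqrt(2)/2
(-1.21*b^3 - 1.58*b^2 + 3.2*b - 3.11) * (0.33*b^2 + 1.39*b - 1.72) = -0.3993*b^5 - 2.2033*b^4 + 0.941*b^3 + 6.1393*b^2 - 9.8269*b + 5.3492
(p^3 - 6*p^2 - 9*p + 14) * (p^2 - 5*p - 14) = p^5 - 11*p^4 + 7*p^3 + 143*p^2 + 56*p - 196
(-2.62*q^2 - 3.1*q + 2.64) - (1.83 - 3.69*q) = -2.62*q^2 + 0.59*q + 0.81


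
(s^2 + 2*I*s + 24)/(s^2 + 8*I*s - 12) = (s - 4*I)/(s + 2*I)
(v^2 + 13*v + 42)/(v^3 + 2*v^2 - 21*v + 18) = (v + 7)/(v^2 - 4*v + 3)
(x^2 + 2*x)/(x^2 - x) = (x + 2)/(x - 1)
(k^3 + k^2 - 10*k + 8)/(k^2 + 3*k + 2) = (k^3 + k^2 - 10*k + 8)/(k^2 + 3*k + 2)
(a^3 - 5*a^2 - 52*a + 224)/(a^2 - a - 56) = a - 4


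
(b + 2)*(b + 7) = b^2 + 9*b + 14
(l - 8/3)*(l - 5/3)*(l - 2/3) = l^3 - 5*l^2 + 22*l/3 - 80/27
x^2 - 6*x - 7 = (x - 7)*(x + 1)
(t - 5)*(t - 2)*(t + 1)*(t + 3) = t^4 - 3*t^3 - 15*t^2 + 19*t + 30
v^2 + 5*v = v*(v + 5)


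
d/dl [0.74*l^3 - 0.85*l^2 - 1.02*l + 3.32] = 2.22*l^2 - 1.7*l - 1.02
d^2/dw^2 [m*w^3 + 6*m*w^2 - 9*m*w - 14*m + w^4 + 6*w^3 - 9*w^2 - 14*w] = 6*m*w + 12*m + 12*w^2 + 36*w - 18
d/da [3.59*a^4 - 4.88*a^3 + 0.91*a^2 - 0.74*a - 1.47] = 14.36*a^3 - 14.64*a^2 + 1.82*a - 0.74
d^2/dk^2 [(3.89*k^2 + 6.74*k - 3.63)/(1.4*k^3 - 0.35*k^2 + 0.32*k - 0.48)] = (15.2488*k^6 + 79.2624*k^5 - 115.64952*k^4 + 61.53994*k^3 + 38.00475*k^2 - 18.99072*k + 4.339296)/(2.744*k^9 - 2.058*k^8 + 2.3961*k^7 - 3.806075*k^6 + 1.95888*k^5 - 1.57416*k^4 + 1.323008*k^3 - 0.389376*k^2 + 0.221184*k - 0.110592)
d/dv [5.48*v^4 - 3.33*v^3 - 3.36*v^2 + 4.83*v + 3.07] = 21.92*v^3 - 9.99*v^2 - 6.72*v + 4.83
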